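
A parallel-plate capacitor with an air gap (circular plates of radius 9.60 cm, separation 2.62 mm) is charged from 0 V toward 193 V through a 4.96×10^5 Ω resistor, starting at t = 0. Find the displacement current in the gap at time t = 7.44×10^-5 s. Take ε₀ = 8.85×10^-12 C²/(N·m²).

C = ε₀A/d = (8.85×10^-12)(0.02895)/(2.62×10^-3) = 9.779×10^-11 F and τ = RC = 4.850×10^-5 s. I_d in the gap equals the RC charging current.
I_d(t) = (V₀/R) e^(−t/τ) = 3.891×10^-4 · e^(−1.534) = 8.39×10^-5 A.

8.39×10^-5 A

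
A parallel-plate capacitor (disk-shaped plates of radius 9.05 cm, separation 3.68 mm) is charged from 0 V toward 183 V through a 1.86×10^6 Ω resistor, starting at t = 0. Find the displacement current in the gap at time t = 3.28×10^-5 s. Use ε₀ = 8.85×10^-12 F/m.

7.40×10^-5 A

C = ε₀A/d = (8.85×10^-12)(0.02573)/(3.68×10^-3) = 6.188×10^-11 F and τ = RC = 1.151×10^-4 s. I_d in the gap equals the RC charging current.
I_d(t) = (V₀/R) e^(−t/τ) = 9.839×10^-5 · e^(−0.2850) = 7.40×10^-5 A.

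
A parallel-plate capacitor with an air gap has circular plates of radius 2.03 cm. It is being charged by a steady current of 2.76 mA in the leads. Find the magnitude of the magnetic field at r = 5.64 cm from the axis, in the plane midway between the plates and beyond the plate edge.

By continuity the displacement current in the gap matches the conduction current: I_d = 2.76×10^-3 A.
For r ≥ R the full I_d is enclosed: B = μ₀ I_d/(2πr) = (4π×10^-7)(2.76×10^-3)/(2π·0.0564) = 9.79×10^-9 T.

9.79×10^-9 T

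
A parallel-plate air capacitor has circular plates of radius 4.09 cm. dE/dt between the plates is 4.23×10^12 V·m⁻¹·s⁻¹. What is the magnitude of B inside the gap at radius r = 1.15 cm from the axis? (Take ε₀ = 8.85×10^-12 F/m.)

I_d = ε₀ dΦ_E/dt = ε₀ πR² (dE/dt) = (8.85×10^-12)(5.255×10^-3)(4.23×10^12) = 0.1967 A through the full plate area.
An Ampèrian loop of radius r encloses a fraction (r/R)² of I_d. Then B·2πr = μ₀ I_d (r/R)², giving B = μ₀ I_d r/(2πR²) = 2.70×10^-7 T.

2.70×10^-7 T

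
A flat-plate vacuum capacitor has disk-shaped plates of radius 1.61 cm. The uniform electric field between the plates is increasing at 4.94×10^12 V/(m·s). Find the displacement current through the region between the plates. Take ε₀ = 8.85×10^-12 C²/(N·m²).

0.0356 A

The displacement current is ε₀ times dΦ_E/dt = ε₀ A dE/dt = (8.85×10^-12)(8.143×10^-4)(4.94×10^12) = 0.0356 A.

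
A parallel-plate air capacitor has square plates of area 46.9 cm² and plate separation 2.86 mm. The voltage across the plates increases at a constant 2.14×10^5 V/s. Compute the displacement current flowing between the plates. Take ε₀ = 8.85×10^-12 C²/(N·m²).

The displacement current equals the charging current C dV/dt. With C = ε₀A/d = (8.85×10^-12)(4.69×10^-3)/(2.86×10^-3) = 1.451×10^-11 F, I_d = (1.451×10^-11)(2.14×10^5) = 3.11×10^-6 A.

3.11×10^-6 A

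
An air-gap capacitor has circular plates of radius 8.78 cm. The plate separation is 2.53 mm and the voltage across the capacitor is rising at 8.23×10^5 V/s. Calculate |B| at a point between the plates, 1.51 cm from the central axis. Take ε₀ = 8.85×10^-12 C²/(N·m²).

2.73×10^-11 T

With E = V/d, dE/dt = 3.253×10^8 V/(m·s) and πR² = 0.02422 m², giving I_d = ε₀ πR² dE/dt = 6.973×10^-5 A.
An Ampèrian loop of radius r encloses a fraction (r/R)² of I_d. Then B·2πr = μ₀ I_d (r/R)², giving B = μ₀ I_d r/(2πR²) = 2.73×10^-11 T.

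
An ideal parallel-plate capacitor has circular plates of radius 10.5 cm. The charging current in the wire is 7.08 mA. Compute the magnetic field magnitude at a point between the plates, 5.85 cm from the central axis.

7.51×10^-9 T

Between the plates the displacement current equals the wire current: I_d = 7.08 mA = 7.08×10^-3 A.
An Ampèrian loop of radius r encloses a fraction (r/R)² of I_d. Then B·2πr = μ₀ I_d (r/R)², giving B = μ₀ I_d r/(2πR²) = 7.51×10^-9 T.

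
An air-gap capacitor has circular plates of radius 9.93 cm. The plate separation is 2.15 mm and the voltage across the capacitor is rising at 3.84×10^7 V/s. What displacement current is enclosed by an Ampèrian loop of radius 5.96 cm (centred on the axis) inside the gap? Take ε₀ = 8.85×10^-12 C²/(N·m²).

I_d = C dV/dt with C = ε₀πR²/d = 1.275×10^-10 F, so I_d = (1.275×10^-10)(3.84×10^7) = 4.896×10^-3 A.
Since J_d is uniform, the enclosed fraction is (r/R)² = 0.3602, giving I_d,enc = 1.76×10^-3 A.

1.76×10^-3 A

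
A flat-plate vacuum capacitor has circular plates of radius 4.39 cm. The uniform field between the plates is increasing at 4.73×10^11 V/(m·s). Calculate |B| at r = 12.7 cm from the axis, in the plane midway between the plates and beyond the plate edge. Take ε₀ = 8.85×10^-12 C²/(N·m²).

I_d = ε₀ dΦ_E/dt = ε₀ πR² (dE/dt) = (8.85×10^-12)(6.055×10^-3)(4.73×10^11) = 0.02535 A through the full plate area.
With r > R the enclosed displacement current is the full I_d; B = μ₀ I_d / (2πr) = 3.99×10^-8 T.

3.99×10^-8 T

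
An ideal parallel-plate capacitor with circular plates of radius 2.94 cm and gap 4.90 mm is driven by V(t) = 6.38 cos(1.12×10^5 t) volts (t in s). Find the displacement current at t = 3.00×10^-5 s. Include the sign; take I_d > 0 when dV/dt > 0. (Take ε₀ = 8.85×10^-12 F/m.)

7.59×10^-7 A

C = ε₀A/d = (8.85×10^-12)(2.715×10^-3)/(4.90×10^-3) = 4.904×10^-12 F. dV/dt = V₀ω·−sin(ωt); at ωt = 3.36 rad this factor is 0.2167.
I_d = C dV/dt = (4.904×10^-12)(6.38)(1.12×10^5)(0.2167) = 7.59×10^-7 A.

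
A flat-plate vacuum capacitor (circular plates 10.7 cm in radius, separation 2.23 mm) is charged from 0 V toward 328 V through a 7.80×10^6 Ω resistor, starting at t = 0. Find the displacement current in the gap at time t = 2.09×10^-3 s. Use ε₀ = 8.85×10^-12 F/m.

C = ε₀A/d = (8.85×10^-12)(0.03597)/(2.23×10^-3) = 1.428×10^-10 F, so τ = RC = 1.114×10^-3 s.
The conduction current is I(t) = (V₀/R) e^(−t/τ), and the displacement current between the plates equals it.
t/τ = 1.876; I_d = (328/7.80×10^6) · e^(−1.876) = (4.205×10^-5)(0.1532) = 6.44×10^-6 A.

6.44×10^-6 A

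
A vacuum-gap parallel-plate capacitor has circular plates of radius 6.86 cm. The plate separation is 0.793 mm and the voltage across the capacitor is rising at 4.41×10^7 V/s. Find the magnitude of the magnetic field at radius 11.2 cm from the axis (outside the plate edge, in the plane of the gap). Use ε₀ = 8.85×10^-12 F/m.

With E = V/d, dE/dt = 5.561×10^10 V/(m·s) and πR² = 0.01478 m², giving I_d = ε₀ πR² dE/dt = 7.274×10^-3 A.
Outside the plates the loop encloses all of I_d, so B·2πr = μ₀ I_d and B = 1.30×10^-8 T.

1.30×10^-8 T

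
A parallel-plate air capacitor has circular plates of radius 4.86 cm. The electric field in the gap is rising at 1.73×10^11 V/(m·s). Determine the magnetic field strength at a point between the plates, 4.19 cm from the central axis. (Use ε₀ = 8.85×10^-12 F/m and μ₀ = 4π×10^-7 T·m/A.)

Through the whole plate area (πR² = 7.420×10^-3 m²), I_d = ε₀ πR² dE/dt = 0.01136 A.
For r < R the Ampère–Maxwell law gives B(2πr) = μ₀ I_d (r²/R²), so B = μ₀ I_d r/(2πR²) = (4π×10^-7)(0.01136)(0.0419)/(2π·0.0486²) = 4.03×10^-8 T.

4.03×10^-8 T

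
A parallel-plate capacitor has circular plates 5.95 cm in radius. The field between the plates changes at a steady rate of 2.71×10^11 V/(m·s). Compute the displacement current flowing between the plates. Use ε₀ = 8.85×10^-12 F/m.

0.0267 A

The displacement current is ε₀ times dΦ_E/dt = ε₀ A dE/dt = (8.85×10^-12)(0.01112)(2.71×10^11) = 0.0267 A.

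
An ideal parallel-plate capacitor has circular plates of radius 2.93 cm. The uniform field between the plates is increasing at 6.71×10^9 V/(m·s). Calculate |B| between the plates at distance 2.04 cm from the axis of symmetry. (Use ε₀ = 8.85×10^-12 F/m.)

7.61×10^-10 T

Through the whole plate area (πR² = 2.697×10^-3 m²), I_d = ε₀ πR² dE/dt = 1.602×10^-4 A.
∮B·dl = μ₀ I_d,enc with I_d,enc = I_d r²/R² = 7.766×10^-5 A; so B = μ₀ I_d,enc/(2πr) = 7.61×10^-10 T.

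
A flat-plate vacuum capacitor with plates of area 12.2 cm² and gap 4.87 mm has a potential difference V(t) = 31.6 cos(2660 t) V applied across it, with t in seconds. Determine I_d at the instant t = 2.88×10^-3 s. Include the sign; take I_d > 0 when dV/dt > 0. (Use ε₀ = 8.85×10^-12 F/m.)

-1.83×10^-7 A

dV/dt = (31.6)(2660)·−sin(7.6608) = -8.249×10^4 V/s.
I_d = C dV/dt with C = ε₀A/d = (8.85×10^-12)(1.22×10^-3)/(4.87×10^-3) = 2.217×10^-12 F, so I_d = (2.217×10^-12)(-8.249×10^4) = -1.83×10^-7 A.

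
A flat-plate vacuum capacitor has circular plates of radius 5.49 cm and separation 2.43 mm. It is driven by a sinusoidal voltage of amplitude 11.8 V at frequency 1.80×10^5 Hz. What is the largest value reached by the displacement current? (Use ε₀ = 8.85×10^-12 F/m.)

4.60×10^-4 A

The displacement current equals the conduction current C dV/dt, which peaks at C V₀ ω.
With C = ε₀A/d = (8.85×10^-12)(9.469×10^-3)/(2.43×10^-3) = 3.449×10^-11 F and ω = 2πf = 1.131×10^6 rad/s, I_d,max = (3.449×10^-11)(11.8)(1.131×10^6) = 4.60×10^-4 A.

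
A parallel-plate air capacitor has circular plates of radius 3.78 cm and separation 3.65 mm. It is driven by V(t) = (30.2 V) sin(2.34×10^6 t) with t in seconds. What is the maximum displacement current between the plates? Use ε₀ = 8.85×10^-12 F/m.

C = ε₀A/d = (8.85×10^-12)(4.489×10^-3)/(3.65×10^-3) = 1.088×10^-11 F; ω = 2.34×10^6 rad/s.
I_d = C dV/dt, so |I_d|_max = C V₀ ω = (1.088×10^-11)(30.2)(2.34×10^6) = 7.69×10^-4 A.

7.69×10^-4 A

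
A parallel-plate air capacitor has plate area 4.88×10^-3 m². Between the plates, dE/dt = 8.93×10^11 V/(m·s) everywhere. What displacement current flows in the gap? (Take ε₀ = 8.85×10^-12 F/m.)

0.0386 A

The displacement current is ε₀ times dΦ_E/dt = ε₀ A dE/dt = (8.85×10^-12)(4.88×10^-3)(8.93×10^11) = 0.0386 A.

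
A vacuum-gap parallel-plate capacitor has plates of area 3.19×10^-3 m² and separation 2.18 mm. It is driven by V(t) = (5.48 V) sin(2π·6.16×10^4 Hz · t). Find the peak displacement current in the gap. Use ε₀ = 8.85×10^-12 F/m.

2.75×10^-5 A

C = ε₀A/d = (8.85×10^-12)(3.19×10^-3)/(2.18×10^-3) = 1.295×10^-11 F; ω = 2πf = 3.870×10^5 rad/s.
I_d = C dV/dt, so |I_d|_max = C V₀ ω = (1.295×10^-11)(5.48)(3.870×10^5) = 2.75×10^-5 A.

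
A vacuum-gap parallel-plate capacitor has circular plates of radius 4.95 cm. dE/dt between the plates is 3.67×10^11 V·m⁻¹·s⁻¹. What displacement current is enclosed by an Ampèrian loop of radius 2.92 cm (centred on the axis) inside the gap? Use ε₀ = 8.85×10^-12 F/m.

I_d = ε₀ dΦ_E/dt = ε₀ πR² (dE/dt) = (8.85×10^-12)(7.698×10^-3)(3.67×10^11) = 0.02500 A through the full plate area.
Since J_d is uniform, the enclosed fraction is (r/R)² = 0.3480, giving I_d,enc = 8.70×10^-3 A.

8.70×10^-3 A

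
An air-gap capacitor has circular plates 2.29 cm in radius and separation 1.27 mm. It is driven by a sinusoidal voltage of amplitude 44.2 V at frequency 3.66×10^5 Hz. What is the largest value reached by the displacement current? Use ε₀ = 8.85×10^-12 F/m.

1.17×10^-3 A

C = ε₀A/d = (8.85×10^-12)(1.647×10^-3)/(1.27×10^-3) = 1.148×10^-11 F; ω = 2πf = 2.300×10^6 rad/s.
I_d = C dV/dt, so |I_d|_max = C V₀ ω = (1.148×10^-11)(44.2)(2.300×10^6) = 1.17×10^-3 A.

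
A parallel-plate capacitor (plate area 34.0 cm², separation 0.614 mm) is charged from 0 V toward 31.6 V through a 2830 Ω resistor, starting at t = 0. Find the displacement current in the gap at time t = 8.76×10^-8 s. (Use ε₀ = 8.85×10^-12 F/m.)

5.94×10^-3 A

With C = ε₀A/d = (8.85×10^-12)(3.40×10^-3)/(6.14×10^-4) = 4.901×10^-11 F, the time constant is τ = RC = 1.387×10^-7 s, so t/τ = 0.6316 and e^(−t/τ) = 0.5317.
I_d = I_cond = (V₀/R) e^(−t/τ) = (0.01117)(0.5317) = 5.94×10^-3 A.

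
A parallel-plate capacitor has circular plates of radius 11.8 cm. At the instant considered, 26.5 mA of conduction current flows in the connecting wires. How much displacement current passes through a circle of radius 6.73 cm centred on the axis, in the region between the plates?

No conduction current crosses the gap, so I_d there equals the 0.0265 A in the leads.
Since J_d is uniform, the enclosed fraction is (r/R)² = 0.3253, giving I_d,enc = 8.62×10^-3 A.

8.62×10^-3 A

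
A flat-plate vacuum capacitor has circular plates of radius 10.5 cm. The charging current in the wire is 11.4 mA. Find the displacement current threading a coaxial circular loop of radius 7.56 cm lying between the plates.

5.91×10^-3 A

By continuity the displacement current in the gap matches the conduction current: I_d = 0.0114 A.
Through an area πr² the displacement current is I_d·(πr²/πR²) = I_d (r/R)² = 5.91×10^-3 A.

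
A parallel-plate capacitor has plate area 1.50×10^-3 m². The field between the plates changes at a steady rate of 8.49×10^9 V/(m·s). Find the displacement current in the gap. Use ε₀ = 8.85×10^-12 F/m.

1.13×10^-4 A

I_d = ε₀ A (dE/dt) = (8.85×10^-12)(1.50×10^-3 m²)(8.49×10^9) = 1.13×10^-4 A.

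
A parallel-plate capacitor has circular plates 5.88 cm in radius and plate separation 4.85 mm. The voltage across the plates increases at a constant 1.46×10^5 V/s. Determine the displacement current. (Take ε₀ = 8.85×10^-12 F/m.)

C = ε₀A/d = (8.85×10^-12)(0.01086)/(4.85×10^-3) = 1.982×10^-11 F.
I_d = C dV/dt = (1.982×10^-11)(1.46×10^5) = 2.89×10^-6 A.

2.89×10^-6 A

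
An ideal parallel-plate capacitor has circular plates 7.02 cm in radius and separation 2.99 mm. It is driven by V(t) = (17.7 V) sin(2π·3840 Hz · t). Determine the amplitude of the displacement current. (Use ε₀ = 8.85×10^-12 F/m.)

1.96×10^-5 A

(dE/dt)_max = V₀ω/d = 1.428×10^8 V/(m·s); ω = 2πf = 2.413×10^4 rad/s.
I_d,max = ε₀ A (dE/dt)_max = (8.85×10^-12)(0.01548)(1.428×10^8) = 1.96×10^-5 A.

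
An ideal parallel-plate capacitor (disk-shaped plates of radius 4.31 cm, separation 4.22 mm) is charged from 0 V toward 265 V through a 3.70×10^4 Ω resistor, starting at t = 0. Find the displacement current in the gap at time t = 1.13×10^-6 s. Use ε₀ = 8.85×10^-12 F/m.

With C = ε₀A/d = (8.85×10^-12)(5.836×10^-3)/(4.22×10^-3) = 1.224×10^-11 F, the time constant is τ = RC = 4.529×10^-7 s, so t/τ = 2.495 and e^(−t/τ) = 0.08250.
I_d = I_cond = (V₀/R) e^(−t/τ) = (7.162×10^-3)(0.08250) = 5.91×10^-4 A.

5.91×10^-4 A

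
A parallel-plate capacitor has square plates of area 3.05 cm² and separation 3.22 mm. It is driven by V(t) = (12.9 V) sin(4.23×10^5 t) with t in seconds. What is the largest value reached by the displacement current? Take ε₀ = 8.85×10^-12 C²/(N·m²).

4.57×10^-6 A

The displacement current equals the conduction current C dV/dt, which peaks at C V₀ ω.
With C = ε₀A/d = (8.85×10^-12)(3.05×10^-4)/(3.22×10^-3) = 8.383×10^-13 F and ω = 4.23×10^5 rad/s, I_d,max = (8.383×10^-13)(12.9)(4.23×10^5) = 4.57×10^-6 A.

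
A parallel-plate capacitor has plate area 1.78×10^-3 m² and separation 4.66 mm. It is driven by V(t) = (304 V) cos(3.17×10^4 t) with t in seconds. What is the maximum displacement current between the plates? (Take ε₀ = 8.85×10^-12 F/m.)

The displacement current equals the conduction current C dV/dt, which peaks at C V₀ ω.
With C = ε₀A/d = (8.85×10^-12)(1.78×10^-3)/(4.66×10^-3) = 3.380×10^-12 F and ω = 3.17×10^4 rad/s, I_d,max = (3.380×10^-12)(304)(3.17×10^4) = 3.26×10^-5 A.

3.26×10^-5 A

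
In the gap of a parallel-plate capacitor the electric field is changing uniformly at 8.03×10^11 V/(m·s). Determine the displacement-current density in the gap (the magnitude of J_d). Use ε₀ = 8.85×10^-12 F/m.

The displacement-current density is ε₀ ∂E/∂t = (8.85×10^-12)(8.03×10^11) = 7.11 A/m².

7.11 A/m²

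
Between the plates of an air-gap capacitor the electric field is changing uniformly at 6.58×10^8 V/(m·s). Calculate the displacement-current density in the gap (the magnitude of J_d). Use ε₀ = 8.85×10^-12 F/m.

5.82×10^-3 A/m²

J_d = ε₀ dE/dt = (8.85×10^-12)(6.58×10^8) = 5.82×10^-3 A/m².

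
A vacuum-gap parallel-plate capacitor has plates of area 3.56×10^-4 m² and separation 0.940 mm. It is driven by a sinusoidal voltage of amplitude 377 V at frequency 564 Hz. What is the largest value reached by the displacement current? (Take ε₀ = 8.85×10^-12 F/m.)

4.48×10^-6 A

(dE/dt)_max = V₀ω/d = 1.421×10^9 V/(m·s); ω = 2πf = 3544 rad/s.
I_d,max = ε₀ A (dE/dt)_max = (8.85×10^-12)(3.56×10^-4)(1.421×10^9) = 4.48×10^-6 A.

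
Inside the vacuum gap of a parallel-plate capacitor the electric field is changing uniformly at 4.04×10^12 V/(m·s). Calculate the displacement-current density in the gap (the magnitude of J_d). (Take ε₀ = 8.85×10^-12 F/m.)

35.8 A/m²

J_d = ε₀ dE/dt = (8.85×10^-12)(4.04×10^12) = 35.8 A/m².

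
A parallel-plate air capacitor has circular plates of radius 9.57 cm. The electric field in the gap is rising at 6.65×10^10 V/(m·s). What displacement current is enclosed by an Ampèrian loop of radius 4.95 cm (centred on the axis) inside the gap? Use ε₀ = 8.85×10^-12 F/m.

Total displacement current: I_d = ε₀(πR²)(dE/dt) = (8.85×10^-12)(0.02877)(6.65×10^10) = 0.01693 A.
Through an area πr² the displacement current is I_d·(πr²/πR²) = I_d (r/R)² = 4.53×10^-3 A.

4.53×10^-3 A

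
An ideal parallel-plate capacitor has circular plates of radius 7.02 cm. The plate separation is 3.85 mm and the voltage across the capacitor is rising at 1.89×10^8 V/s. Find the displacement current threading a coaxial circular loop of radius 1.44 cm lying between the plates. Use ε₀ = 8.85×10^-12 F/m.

dE/dt = (dV/dt)/d = 4.909×10^10 V/(m·s); I_d = ε₀(πR²)(dE/dt) = (8.85×10^-12)(0.01548)(4.909×10^10) = 6.725×10^-3 A.
The field is uniform, so I_d,enc = I_d (r/R)² = (6.725×10^-3)(1.44/7.02)² = 2.83×10^-4 A.

2.83×10^-4 A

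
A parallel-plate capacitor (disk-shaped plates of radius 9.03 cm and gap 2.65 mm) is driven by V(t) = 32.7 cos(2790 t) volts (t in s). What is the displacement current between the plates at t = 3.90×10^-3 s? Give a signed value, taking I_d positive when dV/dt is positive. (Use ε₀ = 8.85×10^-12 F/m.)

dV/dt = (32.7)(2790)·−sin(10.881) = 9.063×10^4 V/s.
I_d = C dV/dt with C = ε₀A/d = (8.85×10^-12)(0.02562)/(2.65×10^-3) = 8.556×10^-11 F, so I_d = (8.556×10^-11)(9.063×10^4) = 7.75×10^-6 A.

7.75×10^-6 A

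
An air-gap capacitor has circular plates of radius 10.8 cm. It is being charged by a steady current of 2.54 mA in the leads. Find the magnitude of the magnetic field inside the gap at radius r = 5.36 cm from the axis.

By continuity the displacement current in the gap matches the conduction current: I_d = 2.54×10^-3 A.
∮B·dl = μ₀ I_d,enc with I_d,enc = I_d r²/R² = 6.256×10^-4 A; so B = μ₀ I_d,enc/(2πr) = 2.33×10^-9 T.

2.33×10^-9 T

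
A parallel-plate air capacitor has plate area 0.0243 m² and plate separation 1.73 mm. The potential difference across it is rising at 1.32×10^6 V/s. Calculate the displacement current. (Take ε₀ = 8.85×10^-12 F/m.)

The displacement current equals the charging current C dV/dt. With C = ε₀A/d = (8.85×10^-12)(0.0243)/(1.73×10^-3) = 1.243×10^-10 F, I_d = (1.243×10^-10)(1.32×10^6) = 1.64×10^-4 A.

1.64×10^-4 A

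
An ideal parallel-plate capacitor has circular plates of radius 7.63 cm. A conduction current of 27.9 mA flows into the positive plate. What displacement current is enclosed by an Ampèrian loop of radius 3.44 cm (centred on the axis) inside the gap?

5.67×10^-3 A

Between the plates the displacement current equals the wire current: I_d = 27.9 mA = 0.0279 A.
The field is uniform, so I_d,enc = I_d (r/R)² = (0.0279)(3.44/7.63)² = 5.67×10^-3 A.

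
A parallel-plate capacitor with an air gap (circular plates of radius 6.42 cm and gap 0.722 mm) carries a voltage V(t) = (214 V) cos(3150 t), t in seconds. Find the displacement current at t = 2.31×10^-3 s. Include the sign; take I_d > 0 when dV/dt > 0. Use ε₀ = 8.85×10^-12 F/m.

dE/dt = (V₀ω/d)·−sin(ωt) with ωt = 7.2765 rad: (214)(3150)(-0.8378)/(7.22×10^-4) = -7.822×10^8 V/(m·s).
I_d = ε₀ A dE/dt = (8.85×10^-12)(0.01295)(-7.822×10^8) = -8.96×10^-5 A.

-8.96×10^-5 A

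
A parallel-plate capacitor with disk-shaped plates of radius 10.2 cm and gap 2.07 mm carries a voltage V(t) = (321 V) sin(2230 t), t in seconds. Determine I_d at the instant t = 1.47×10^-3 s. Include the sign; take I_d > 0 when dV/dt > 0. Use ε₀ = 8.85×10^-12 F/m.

dV/dt = (321)(2230)·cos(3.2781) = -7.092×10^5 V/s.
I_d = C dV/dt with C = ε₀A/d = (8.85×10^-12)(0.03269)/(2.07×10^-3) = 1.398×10^-10 F, so I_d = (1.398×10^-10)(-7.092×10^5) = -9.91×10^-5 A.

-9.91×10^-5 A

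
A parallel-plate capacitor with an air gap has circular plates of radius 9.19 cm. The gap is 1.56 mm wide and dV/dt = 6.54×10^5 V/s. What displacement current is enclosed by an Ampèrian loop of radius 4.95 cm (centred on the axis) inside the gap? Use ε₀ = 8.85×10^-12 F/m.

dE/dt = (dV/dt)/d = 4.192×10^8 V/(m·s); I_d = ε₀(πR²)(dE/dt) = (8.85×10^-12)(0.02653)(4.192×10^8) = 9.842×10^-5 A.
The field is uniform, so I_d,enc = I_d (r/R)² = (9.842×10^-5)(4.95/9.19)² = 2.86×10^-5 A.

2.86×10^-5 A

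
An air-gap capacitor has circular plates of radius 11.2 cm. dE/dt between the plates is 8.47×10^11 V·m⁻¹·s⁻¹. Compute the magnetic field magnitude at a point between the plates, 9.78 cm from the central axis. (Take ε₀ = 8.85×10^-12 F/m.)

4.61×10^-7 T

Total displacement current: I_d = ε₀(πR²)(dE/dt) = (8.85×10^-12)(0.03941)(8.47×10^11) = 0.2954 A.
For r < R the Ampère–Maxwell law gives B(2πr) = μ₀ I_d (r²/R²), so B = μ₀ I_d r/(2πR²) = (4π×10^-7)(0.2954)(0.0978)/(2π·0.112²) = 4.61×10^-7 T.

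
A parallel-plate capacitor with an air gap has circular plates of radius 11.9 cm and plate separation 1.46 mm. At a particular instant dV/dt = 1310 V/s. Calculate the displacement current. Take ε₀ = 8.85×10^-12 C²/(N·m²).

3.53×10^-7 A

E = V/d so dE/dt = (dV/dt)/d = 8.973×10^5 V/(m·s), and I_d = ε₀ A dE/dt = (8.85×10^-12)(0.04449)(8.973×10^5) = 3.53×10^-7 A.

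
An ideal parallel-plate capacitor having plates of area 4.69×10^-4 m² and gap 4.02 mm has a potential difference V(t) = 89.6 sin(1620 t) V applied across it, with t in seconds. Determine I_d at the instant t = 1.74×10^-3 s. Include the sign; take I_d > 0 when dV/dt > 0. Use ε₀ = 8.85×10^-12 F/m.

-1.42×10^-7 A

dE/dt = (V₀ω/d)·cos(ωt) with ωt = 2.8188 rad: (89.6)(1620)(-0.9484)/(4.02×10^-3) = -3.424×10^7 V/(m·s).
I_d = ε₀ A dE/dt = (8.85×10^-12)(4.69×10^-4)(-3.424×10^7) = -1.42×10^-7 A.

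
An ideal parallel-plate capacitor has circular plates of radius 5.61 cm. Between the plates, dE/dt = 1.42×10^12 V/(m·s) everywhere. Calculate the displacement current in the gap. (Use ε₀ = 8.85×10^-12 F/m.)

With a uniform field, Φ_E = EA, so I_d = ε₀ A dE/dt = 0.124 A.

0.124 A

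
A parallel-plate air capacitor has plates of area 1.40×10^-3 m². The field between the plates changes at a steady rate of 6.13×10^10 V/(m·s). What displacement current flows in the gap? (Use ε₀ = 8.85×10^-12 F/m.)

With a uniform field, Φ_E = EA, so I_d = ε₀ A dE/dt = 7.60×10^-4 A.

7.60×10^-4 A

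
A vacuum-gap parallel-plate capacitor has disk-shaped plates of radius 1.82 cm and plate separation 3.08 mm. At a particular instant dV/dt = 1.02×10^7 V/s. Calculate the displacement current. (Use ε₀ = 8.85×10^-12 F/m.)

C = ε₀A/d = (8.85×10^-12)(1.041×10^-3)/(3.08×10^-3) = 2.991×10^-12 F.
I_d = C dV/dt = (2.991×10^-12)(1.02×10^7) = 3.05×10^-5 A.

3.05×10^-5 A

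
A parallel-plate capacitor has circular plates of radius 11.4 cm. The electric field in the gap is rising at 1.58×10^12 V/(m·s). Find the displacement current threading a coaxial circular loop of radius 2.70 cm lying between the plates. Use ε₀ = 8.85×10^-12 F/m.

Through the whole plate area (πR² = 0.04083 m²), I_d = ε₀ πR² dE/dt = 0.5709 A.
The field is uniform, so I_d,enc = I_d (r/R)² = (0.5709)(2.70/11.4)² = 0.0320 A.

0.0320 A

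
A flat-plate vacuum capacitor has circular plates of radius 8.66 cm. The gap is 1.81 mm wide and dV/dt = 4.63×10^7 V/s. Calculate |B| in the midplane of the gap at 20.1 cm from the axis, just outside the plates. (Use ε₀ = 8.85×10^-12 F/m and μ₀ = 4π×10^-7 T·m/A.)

5.31×10^-9 T

With E = V/d, dE/dt = 2.558×10^10 V/(m·s) and πR² = 0.02356 m², giving I_d = ε₀ πR² dE/dt = 5.334×10^-3 A.
Outside the plates the loop encloses all of I_d, so B·2πr = μ₀ I_d and B = 5.31×10^-9 T.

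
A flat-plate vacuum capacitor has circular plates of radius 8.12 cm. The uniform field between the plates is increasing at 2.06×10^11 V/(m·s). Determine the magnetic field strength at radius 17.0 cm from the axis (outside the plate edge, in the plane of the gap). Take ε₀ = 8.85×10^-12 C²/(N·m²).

4.44×10^-8 T

Total displacement current: I_d = ε₀(πR²)(dE/dt) = (8.85×10^-12)(0.02071)(2.06×10^11) = 0.03776 A.
For r ≥ R the full I_d is enclosed: B = μ₀ I_d/(2πr) = (4π×10^-7)(0.03776)/(2π·0.170) = 4.44×10^-8 T.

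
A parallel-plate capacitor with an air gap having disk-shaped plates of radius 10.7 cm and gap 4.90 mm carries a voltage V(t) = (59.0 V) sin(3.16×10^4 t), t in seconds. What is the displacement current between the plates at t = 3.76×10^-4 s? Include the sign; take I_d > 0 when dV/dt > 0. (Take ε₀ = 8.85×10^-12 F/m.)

9.38×10^-5 A

dE/dt = (V₀ω/d)·cos(ωt) with ωt = 11.8816 rad: (59.0)(3.16×10^4)(0.7746)/(4.90×10^-3) = 2.947×10^8 V/(m·s).
I_d = ε₀ A dE/dt = (8.85×10^-12)(0.03597)(2.947×10^8) = 9.38×10^-5 A.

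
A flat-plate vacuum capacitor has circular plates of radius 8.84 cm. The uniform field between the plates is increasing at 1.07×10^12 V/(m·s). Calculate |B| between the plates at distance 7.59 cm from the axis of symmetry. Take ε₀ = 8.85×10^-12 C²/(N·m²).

4.52×10^-7 T

Through the whole plate area (πR² = 0.02455 m²), I_d = ε₀ πR² dE/dt = 0.2325 A.
An Ampèrian loop of radius r encloses a fraction (r/R)² of I_d. Then B·2πr = μ₀ I_d (r/R)², giving B = μ₀ I_d r/(2πR²) = 4.52×10^-7 T.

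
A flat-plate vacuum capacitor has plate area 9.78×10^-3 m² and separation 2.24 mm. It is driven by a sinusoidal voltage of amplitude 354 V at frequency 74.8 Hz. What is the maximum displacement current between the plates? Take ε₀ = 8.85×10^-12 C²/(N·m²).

The displacement current equals the conduction current C dV/dt, which peaks at C V₀ ω.
With C = ε₀A/d = (8.85×10^-12)(9.78×10^-3)/(2.24×10^-3) = 3.864×10^-11 F and ω = 2πf = 470.0 rad/s, I_d,max = (3.864×10^-11)(354)(470.0) = 6.43×10^-6 A.

6.43×10^-6 A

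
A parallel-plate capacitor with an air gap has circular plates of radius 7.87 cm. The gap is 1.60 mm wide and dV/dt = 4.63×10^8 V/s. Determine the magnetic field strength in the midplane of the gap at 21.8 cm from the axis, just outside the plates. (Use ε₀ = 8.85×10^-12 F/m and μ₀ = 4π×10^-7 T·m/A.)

4.57×10^-8 T

I_d = C dV/dt with C = ε₀πR²/d = 1.076×10^-10 F, so I_d = (1.076×10^-10)(4.63×10^8) = 0.04982 A.
Outside the plates the loop encloses all of I_d, so B·2πr = μ₀ I_d and B = 4.57×10^-8 T.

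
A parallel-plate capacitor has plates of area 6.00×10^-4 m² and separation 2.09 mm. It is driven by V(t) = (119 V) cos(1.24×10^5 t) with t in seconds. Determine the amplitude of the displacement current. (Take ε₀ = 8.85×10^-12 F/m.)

3.75×10^-5 A

The displacement current equals the conduction current C dV/dt, which peaks at C V₀ ω.
With C = ε₀A/d = (8.85×10^-12)(6.00×10^-4)/(2.09×10^-3) = 2.541×10^-12 F and ω = 1.24×10^5 rad/s, I_d,max = (2.541×10^-12)(119)(1.24×10^5) = 3.75×10^-5 A.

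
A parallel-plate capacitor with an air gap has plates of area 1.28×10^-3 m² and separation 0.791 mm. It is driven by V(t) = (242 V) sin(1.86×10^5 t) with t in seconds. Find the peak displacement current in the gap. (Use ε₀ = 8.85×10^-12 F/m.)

The displacement current equals the conduction current C dV/dt, which peaks at C V₀ ω.
With C = ε₀A/d = (8.85×10^-12)(1.28×10^-3)/(7.91×10^-4) = 1.432×10^-11 F and ω = 1.86×10^5 rad/s, I_d,max = (1.432×10^-11)(242)(1.86×10^5) = 6.45×10^-4 A.

6.45×10^-4 A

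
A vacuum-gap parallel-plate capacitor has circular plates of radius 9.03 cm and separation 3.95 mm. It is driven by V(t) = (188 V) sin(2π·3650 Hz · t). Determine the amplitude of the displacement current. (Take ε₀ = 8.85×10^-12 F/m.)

(dE/dt)_max = V₀ω/d = 1.091×10^9 V/(m·s); ω = 2πf = 2.293×10^4 rad/s.
I_d,max = ε₀ A (dE/dt)_max = (8.85×10^-12)(0.02562)(1.091×10^9) = 2.47×10^-4 A.

2.47×10^-4 A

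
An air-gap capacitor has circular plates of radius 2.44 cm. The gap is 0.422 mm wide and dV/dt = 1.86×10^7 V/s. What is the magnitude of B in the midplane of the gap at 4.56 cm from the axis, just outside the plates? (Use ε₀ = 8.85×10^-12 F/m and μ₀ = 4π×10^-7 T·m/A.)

3.20×10^-9 T

dE/dt = (dV/dt)/d = 4.408×10^10 V/(m·s); I_d = ε₀(πR²)(dE/dt) = (8.85×10^-12)(1.870×10^-3)(4.408×10^10) = 7.295×10^-4 A.
For r ≥ R the full I_d is enclosed: B = μ₀ I_d/(2πr) = (4π×10^-7)(7.295×10^-4)/(2π·0.0456) = 3.20×10^-9 T.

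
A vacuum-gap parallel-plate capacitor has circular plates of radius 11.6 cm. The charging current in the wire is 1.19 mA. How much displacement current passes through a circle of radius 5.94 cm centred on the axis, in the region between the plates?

By continuity the displacement current in the gap matches the conduction current: I_d = 1.19×10^-3 A.
The field is uniform, so I_d,enc = I_d (r/R)² = (1.19×10^-3)(5.94/11.6)² = 3.12×10^-4 A.

3.12×10^-4 A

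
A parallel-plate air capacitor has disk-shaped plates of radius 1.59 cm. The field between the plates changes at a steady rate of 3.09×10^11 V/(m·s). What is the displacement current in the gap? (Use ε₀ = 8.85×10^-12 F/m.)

2.17×10^-3 A

I_d = ε₀ A (dE/dt) = (8.85×10^-12)(7.942×10^-4 m²)(3.09×10^11) = 2.17×10^-3 A.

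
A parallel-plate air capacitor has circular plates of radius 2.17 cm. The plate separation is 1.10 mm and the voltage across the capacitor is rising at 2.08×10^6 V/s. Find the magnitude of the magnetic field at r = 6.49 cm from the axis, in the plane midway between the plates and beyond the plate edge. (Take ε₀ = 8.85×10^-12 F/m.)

7.63×10^-11 T

dE/dt = (dV/dt)/d = 1.891×10^9 V/(m·s); I_d = ε₀(πR²)(dE/dt) = (8.85×10^-12)(1.479×10^-3)(1.891×10^9) = 2.475×10^-5 A.
Outside the plates the loop encloses all of I_d, so B·2πr = μ₀ I_d and B = 7.63×10^-11 T.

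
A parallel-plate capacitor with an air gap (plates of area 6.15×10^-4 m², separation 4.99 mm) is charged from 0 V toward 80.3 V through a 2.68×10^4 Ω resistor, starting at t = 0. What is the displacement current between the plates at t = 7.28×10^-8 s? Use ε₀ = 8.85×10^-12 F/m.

C = ε₀A/d = (8.85×10^-12)(6.15×10^-4)/(4.99×10^-3) = 1.091×10^-12 F, so τ = RC = 2.924×10^-8 s.
The conduction current is I(t) = (V₀/R) e^(−t/τ), and the displacement current between the plates equals it.
t/τ = 2.490; I_d = (80.3/2.68×10^4) · e^(−2.490) = (2.996×10^-3)(0.08291) = 2.48×10^-4 A.

2.48×10^-4 A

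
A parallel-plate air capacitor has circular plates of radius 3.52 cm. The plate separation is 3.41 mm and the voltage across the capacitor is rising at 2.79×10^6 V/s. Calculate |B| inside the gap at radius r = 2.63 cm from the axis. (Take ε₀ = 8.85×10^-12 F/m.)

With E = V/d, dE/dt = 8.182×10^8 V/(m·s) and πR² = 3.893×10^-3 m², giving I_d = ε₀ πR² dE/dt = 2.819×10^-5 A.
For r < R the Ampère–Maxwell law gives B(2πr) = μ₀ I_d (r²/R²), so B = μ₀ I_d r/(2πR²) = (4π×10^-7)(2.819×10^-5)(0.0263)/(2π·0.0352²) = 1.20×10^-10 T.

1.20×10^-10 T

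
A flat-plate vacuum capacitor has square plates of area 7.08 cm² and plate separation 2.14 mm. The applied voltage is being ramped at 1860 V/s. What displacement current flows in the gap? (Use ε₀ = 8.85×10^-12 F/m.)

5.45×10^-9 A

The field between the plates is E = V/d, so dE/dt = (1860)/(2.14×10^-3 m) = 8.692×10^5 V/(m·s).
I_d = ε₀ A (dE/dt) = (8.85×10^-12)(7.08×10^-4)(8.692×10^5) = 5.45×10^-9 A.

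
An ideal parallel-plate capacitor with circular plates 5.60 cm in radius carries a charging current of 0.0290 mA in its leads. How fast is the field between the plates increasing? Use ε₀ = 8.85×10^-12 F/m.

3.33×10^8 V/(m·s)

By continuity, I_d in the gap equals the 0.0290 mA flowing in the wire.
Then dE/dt = I_d/(ε₀A) = 3.33×10^8 V/(m·s).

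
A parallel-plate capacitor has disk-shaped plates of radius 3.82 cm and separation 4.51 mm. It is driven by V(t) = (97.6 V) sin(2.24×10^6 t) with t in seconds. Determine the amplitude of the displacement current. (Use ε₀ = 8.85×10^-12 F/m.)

The displacement current equals the conduction current C dV/dt, which peaks at C V₀ ω.
With C = ε₀A/d = (8.85×10^-12)(4.584×10^-3)/(4.51×10^-3) = 8.995×10^-12 F and ω = 2.24×10^6 rad/s, I_d,max = (8.995×10^-12)(97.6)(2.24×10^6) = 1.97×10^-3 A.

1.97×10^-3 A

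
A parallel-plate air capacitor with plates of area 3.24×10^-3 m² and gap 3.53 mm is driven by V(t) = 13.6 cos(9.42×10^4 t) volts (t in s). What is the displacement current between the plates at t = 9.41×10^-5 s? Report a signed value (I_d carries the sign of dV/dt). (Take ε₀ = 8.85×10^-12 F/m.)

-5.53×10^-6 A

dV/dt = (13.6)(9.42×10^4)·−sin(8.86422) = -6.811×10^5 V/s.
I_d = C dV/dt with C = ε₀A/d = (8.85×10^-12)(3.24×10^-3)/(3.53×10^-3) = 8.123×10^-12 F, so I_d = (8.123×10^-12)(-6.811×10^5) = -5.53×10^-6 A.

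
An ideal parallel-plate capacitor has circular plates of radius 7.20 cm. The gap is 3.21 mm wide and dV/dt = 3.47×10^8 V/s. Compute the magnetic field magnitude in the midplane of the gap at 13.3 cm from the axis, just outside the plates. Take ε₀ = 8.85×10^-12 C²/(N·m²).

2.34×10^-8 T

With E = V/d, dE/dt = 1.081×10^11 V/(m·s) and πR² = 0.01629 m², giving I_d = ε₀ πR² dE/dt = 0.01558 A.
Outside the plates the loop encloses all of I_d, so B·2πr = μ₀ I_d and B = 2.34×10^-8 T.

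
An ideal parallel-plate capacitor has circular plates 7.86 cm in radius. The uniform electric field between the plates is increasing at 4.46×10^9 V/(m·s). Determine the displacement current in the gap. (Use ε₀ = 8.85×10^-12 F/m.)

7.66×10^-4 A

The displacement current is ε₀ times dΦ_E/dt = ε₀ A dE/dt = (8.85×10^-12)(0.01941)(4.46×10^9) = 7.66×10^-4 A.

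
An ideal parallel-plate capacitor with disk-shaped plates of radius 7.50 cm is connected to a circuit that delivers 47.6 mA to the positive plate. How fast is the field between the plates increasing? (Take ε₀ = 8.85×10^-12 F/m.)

3.04×10^11 V/(m·s)

Charge continuity gives I_d = I = 0.0476 A between the plates.
Inverting I_d = ε₀ A dE/dt gives dE/dt = 0.0476 / (8.85×10^-12 · 0.01767) = 3.04×10^11 V/(m·s).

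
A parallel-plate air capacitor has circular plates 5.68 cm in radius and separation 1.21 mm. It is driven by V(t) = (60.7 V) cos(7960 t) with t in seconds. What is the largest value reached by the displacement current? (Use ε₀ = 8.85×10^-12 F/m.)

3.58×10^-5 A

(dE/dt)_max = V₀ω/d = 3.993×10^8 V/(m·s); ω = 7960 rad/s.
I_d,max = ε₀ A (dE/dt)_max = (8.85×10^-12)(0.01014)(3.993×10^8) = 3.58×10^-5 A.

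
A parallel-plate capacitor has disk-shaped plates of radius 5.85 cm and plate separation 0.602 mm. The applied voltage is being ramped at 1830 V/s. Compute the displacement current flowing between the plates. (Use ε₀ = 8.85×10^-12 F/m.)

E = V/d so dE/dt = (dV/dt)/d = 3.040×10^6 V/(m·s), and I_d = ε₀ A dE/dt = (8.85×10^-12)(0.01075)(3.040×10^6) = 2.89×10^-7 A.

2.89×10^-7 A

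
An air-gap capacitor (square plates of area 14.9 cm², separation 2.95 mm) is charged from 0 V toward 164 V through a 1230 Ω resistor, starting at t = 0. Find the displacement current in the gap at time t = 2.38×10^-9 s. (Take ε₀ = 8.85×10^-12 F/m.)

0.0865 A

C = ε₀A/d = (8.85×10^-12)(1.49×10^-3)/(2.95×10^-3) = 4.470×10^-12 F, so τ = RC = 5.498×10^-9 s.
The conduction current is I(t) = (V₀/R) e^(−t/τ), and the displacement current between the plates equals it.
t/τ = 0.4329; I_d = (164/1230) · e^(−0.4329) = (0.1333)(0.6486) = 0.0865 A.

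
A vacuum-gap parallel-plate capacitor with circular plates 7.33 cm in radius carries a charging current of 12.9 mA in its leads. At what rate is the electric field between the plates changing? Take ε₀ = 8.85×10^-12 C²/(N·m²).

8.64×10^10 V/(m·s)

The displacement current between the plates equals the conduction current, I_d = 12.9 mA.
Inverting I_d = ε₀ A dE/dt gives dE/dt = 0.0129 / (8.85×10^-12 · 0.01688) = 8.64×10^10 V/(m·s).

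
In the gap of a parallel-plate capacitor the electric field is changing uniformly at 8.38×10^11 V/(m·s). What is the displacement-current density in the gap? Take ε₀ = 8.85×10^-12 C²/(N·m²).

7.42 A/m²

J_d = ε₀ ∂E/∂t, so J_d = 7.42 A/m².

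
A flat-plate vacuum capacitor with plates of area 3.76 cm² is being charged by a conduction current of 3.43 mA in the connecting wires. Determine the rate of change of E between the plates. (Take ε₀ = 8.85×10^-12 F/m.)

1.03×10^12 V/(m·s)

The displacement current between the plates equals the conduction current, I_d = 3.43 mA.
Since I_d = ε₀ A dE/dt, dE/dt = I_d/(ε₀A) = (3.43×10^-3)/((8.85×10^-12)(3.76×10^-4)) = 1.03×10^12 V/(m·s).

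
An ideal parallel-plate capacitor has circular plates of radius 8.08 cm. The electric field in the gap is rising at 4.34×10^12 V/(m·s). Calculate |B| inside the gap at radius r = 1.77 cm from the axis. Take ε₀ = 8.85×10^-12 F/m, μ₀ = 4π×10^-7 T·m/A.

4.27×10^-7 T

I_d = ε₀ dΦ_E/dt = ε₀ πR² (dE/dt) = (8.85×10^-12)(0.02051)(4.34×10^12) = 0.7878 A through the full plate area.
∮B·dl = μ₀ I_d,enc with I_d,enc = I_d r²/R² = 0.03780 A; so B = μ₀ I_d,enc/(2πr) = 4.27×10^-7 T.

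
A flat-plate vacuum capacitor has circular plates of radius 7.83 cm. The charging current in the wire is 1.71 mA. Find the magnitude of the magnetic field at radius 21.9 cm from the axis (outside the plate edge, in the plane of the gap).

Between the plates the displacement current equals the wire current: I_d = 1.71 mA = 1.71×10^-3 A.
For r ≥ R the full I_d is enclosed: B = μ₀ I_d/(2πr) = (4π×10^-7)(1.71×10^-3)/(2π·0.219) = 1.56×10^-9 T.

1.56×10^-9 T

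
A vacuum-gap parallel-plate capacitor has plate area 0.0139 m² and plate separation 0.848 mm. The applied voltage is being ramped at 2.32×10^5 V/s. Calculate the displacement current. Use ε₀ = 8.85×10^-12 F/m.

C = ε₀A/d = (8.85×10^-12)(0.0139)/(8.48×10^-4) = 1.451×10^-10 F.
I_d = C dV/dt = (1.451×10^-10)(2.32×10^5) = 3.37×10^-5 A.

3.37×10^-5 A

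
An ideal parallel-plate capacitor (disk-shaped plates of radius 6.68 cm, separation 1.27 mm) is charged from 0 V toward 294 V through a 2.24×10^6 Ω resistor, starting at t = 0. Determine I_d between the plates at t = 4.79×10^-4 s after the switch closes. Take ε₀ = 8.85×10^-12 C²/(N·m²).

With C = ε₀A/d = (8.85×10^-12)(0.01402)/(1.27×10^-3) = 9.770×10^-11 F, the time constant is τ = RC = 2.188×10^-4 s, so t/τ = 2.189 and e^(−t/τ) = 0.1120.
I_d = I_cond = (V₀/R) e^(−t/τ) = (1.312×10^-4)(0.1120) = 1.47×10^-5 A.

1.47×10^-5 A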